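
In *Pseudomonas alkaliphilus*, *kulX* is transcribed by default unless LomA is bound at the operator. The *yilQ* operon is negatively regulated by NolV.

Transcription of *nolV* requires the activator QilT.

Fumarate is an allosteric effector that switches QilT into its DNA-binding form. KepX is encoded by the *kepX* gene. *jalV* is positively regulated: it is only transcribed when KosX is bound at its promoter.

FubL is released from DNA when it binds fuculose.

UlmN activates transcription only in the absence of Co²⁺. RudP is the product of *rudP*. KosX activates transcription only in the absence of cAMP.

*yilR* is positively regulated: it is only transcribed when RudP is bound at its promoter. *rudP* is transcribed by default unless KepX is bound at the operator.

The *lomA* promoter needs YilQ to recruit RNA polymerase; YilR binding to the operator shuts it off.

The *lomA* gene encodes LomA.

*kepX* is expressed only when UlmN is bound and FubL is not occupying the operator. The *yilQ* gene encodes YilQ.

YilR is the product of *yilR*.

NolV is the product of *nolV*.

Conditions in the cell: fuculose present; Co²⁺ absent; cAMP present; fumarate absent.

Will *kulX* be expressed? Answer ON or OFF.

OFF

Fuculose is present, so FubL is inactive.
Co²⁺ is absent, so UlmN is active.
No repressor is bound and UlmN is active, so *kepX* is transcribed.
So KepX is produced and active.
With repressor KepX bound, *rudP* is not transcribed.
So RudP is not produced.
Required activator RudP is absent, so *yilR* is not transcribed.
So YilR is not produced.
Fumarate is absent, so QilT is inactive.
Required activator QilT is absent, so *nolV* is not transcribed.
So NolV is not produced.
With no repressor bound, *yilQ* is transcribed.
So YilQ is produced and active.
No repressor is bound and YilQ is active, so *lomA* is transcribed.
So LomA is produced and active.
With repressor LomA bound, *kulX* is not transcribed.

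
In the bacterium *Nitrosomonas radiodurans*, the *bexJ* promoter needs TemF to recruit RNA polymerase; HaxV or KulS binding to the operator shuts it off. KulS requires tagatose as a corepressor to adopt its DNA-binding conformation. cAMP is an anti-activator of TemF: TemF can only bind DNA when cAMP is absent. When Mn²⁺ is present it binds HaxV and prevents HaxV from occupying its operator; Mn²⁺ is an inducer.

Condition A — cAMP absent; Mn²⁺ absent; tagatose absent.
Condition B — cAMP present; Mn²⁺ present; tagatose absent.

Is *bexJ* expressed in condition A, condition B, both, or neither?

Condition A:
cAMP is absent, so TemF is active.
Mn²⁺ is absent, so HaxV is active.
Tagatose is absent, so KulS is inactive.
With repressor HaxV bound, *bexJ* is not transcribed.
→ *bexJ* is OFF in A.
Condition B:
cAMP is present, so TemF is inactive.
Mn²⁺ is present, so HaxV is inactive.
Tagatose is absent, so KulS is inactive.
Required activator TemF is absent, so *bexJ* is not transcribed.
→ *bexJ* is OFF in B.

neither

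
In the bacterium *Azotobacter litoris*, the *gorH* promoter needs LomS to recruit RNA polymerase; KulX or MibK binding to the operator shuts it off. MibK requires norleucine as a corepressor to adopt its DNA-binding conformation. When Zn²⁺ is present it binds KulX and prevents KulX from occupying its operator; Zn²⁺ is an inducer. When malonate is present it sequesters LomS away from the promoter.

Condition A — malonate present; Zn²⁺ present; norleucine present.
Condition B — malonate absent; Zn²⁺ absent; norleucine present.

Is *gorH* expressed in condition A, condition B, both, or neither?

neither

Condition A:
Malonate is present, so LomS is inactive.
Zn²⁺ is present, so KulX is inactive.
Norleucine is present, so MibK is active.
With repressor MibK bound, *gorH* is not transcribed.
→ *gorH* is OFF in A.
Condition B:
Malonate is absent, so LomS is active.
Zn²⁺ is absent, so KulX is active.
Norleucine is present, so MibK is active.
With repressor KulX bound, *gorH* is not transcribed.
→ *gorH* is OFF in B.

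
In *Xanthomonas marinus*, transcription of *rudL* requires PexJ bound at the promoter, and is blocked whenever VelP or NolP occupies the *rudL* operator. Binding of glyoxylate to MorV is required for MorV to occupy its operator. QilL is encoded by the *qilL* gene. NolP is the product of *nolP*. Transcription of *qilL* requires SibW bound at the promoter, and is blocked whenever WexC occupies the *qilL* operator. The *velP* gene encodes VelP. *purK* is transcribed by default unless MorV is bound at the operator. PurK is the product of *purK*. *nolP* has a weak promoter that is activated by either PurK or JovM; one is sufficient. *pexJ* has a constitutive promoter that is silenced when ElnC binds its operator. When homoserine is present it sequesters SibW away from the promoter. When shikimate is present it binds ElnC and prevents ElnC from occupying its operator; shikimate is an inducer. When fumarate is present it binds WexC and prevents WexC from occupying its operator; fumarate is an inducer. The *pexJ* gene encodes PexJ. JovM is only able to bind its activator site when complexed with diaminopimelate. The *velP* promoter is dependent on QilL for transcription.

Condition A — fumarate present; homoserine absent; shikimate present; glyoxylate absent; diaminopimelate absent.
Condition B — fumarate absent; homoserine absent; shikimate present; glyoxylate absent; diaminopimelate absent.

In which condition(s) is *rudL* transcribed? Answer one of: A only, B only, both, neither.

Condition A:
Fumarate is present, so WexC is inactive.
Homoserine is absent, so SibW is active.
No repressor is bound and SibW is active, so *qilL* is transcribed.
So QilL is produced and active.
No repressor is bound and QilL is active, so *velP* is transcribed.
So VelP is produced and active.
Shikimate is present, so ElnC is inactive.
With no repressor bound, *pexJ* is transcribed.
So PexJ is produced and active.
Glyoxylate is absent, so MorV is inactive.
With no repressor bound, *purK* is transcribed.
So PurK is produced and active.
Diaminopimelate is absent, so JovM is inactive.
Activator PurK is present, so *nolP* is transcribed.
So NolP is produced and active.
With repressor VelP bound, *rudL* is not transcribed.
→ *rudL* is OFF in A.
Condition B:
Fumarate is absent, so WexC is active.
Homoserine is absent, so SibW is active.
With repressor WexC bound, *qilL* is not transcribed.
So QilL is not produced.
Required activator QilL is absent, so *velP* is not transcribed.
So VelP is not produced.
Shikimate is present, so ElnC is inactive.
With no repressor bound, *pexJ* is transcribed.
So PexJ is produced and active.
Glyoxylate is absent, so MorV is inactive.
With no repressor bound, *purK* is transcribed.
So PurK is produced and active.
Diaminopimelate is absent, so JovM is inactive.
Activator PurK is present, so *nolP* is transcribed.
So NolP is produced and active.
With repressor NolP bound, *rudL* is not transcribed.
→ *rudL* is OFF in B.

neither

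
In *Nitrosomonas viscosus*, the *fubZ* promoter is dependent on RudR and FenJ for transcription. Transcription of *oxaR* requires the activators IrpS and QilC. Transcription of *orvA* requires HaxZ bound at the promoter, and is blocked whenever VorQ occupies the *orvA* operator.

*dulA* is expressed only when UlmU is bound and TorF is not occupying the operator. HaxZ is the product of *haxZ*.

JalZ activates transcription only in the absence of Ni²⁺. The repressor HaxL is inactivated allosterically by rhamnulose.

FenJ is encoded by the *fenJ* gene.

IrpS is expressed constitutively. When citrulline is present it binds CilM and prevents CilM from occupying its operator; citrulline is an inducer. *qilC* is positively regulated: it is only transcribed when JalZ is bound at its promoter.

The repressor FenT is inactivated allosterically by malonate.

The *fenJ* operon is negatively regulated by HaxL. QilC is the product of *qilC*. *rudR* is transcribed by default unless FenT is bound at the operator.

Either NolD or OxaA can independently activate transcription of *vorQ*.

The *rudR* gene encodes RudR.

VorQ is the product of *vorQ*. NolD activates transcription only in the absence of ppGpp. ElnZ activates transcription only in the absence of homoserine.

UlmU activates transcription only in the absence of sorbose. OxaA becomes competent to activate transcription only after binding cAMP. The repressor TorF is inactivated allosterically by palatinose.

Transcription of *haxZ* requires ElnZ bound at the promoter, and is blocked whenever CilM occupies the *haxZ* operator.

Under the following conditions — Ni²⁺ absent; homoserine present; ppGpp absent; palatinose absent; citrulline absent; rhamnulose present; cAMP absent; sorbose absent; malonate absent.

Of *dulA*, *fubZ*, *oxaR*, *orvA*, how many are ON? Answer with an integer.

Palatinose is absent, so TorF is active.
Sorbose is absent, so UlmU is active.
With repressor TorF bound, *dulA* is not transcribed.
→ *dulA* is OFF.
Malonate is absent, so FenT is active.
With repressor FenT bound, *rudR* is not transcribed.
So RudR is not produced.
Rhamnulose is present, so HaxL is inactive.
With no repressor bound, *fenJ* is transcribed.
So FenJ is produced and active.
Required activator RudR is absent, so *fubZ* is not transcribed.
→ *fubZ* is OFF.
IrpS is produced constitutively and is active.
Ni²⁺ is absent, so JalZ is active.
No repressor is bound and JalZ is active, so *qilC* is transcribed.
So QilC is produced and active.
No repressor is bound and IrpS and QilC are active, so *oxaR* is transcribed.
→ *oxaR* is ON.
Citrulline is absent, so CilM is active.
Homoserine is present, so ElnZ is inactive.
With repressor CilM bound, *haxZ* is not transcribed.
So HaxZ is not produced.
ppGpp is absent, so NolD is active.
cAMP is absent, so OxaA is inactive.
Activator NolD is present, so *vorQ* is transcribed.
So VorQ is produced and active.
With repressor VorQ bound, *orvA* is not transcribed.
→ *orvA* is OFF.
1 of the 4 genes is transcribed.

1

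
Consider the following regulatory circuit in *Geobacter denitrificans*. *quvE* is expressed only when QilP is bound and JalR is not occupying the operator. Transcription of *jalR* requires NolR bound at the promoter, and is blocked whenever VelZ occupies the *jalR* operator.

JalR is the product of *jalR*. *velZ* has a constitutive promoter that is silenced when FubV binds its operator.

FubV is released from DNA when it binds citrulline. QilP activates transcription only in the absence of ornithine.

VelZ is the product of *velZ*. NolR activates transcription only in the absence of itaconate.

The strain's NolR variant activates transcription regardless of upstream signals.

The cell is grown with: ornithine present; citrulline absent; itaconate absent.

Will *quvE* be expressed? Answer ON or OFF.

OFF

Ornithine is present, so QilP is inactive.
NolR is constitutively active in this strain.
Citrulline is absent, so FubV is active.
With repressor FubV bound, *velZ* is not transcribed.
So VelZ is not produced.
No repressor is bound and NolR is active, so *jalR* is transcribed.
So JalR is produced and active.
With repressor JalR bound, *quvE* is not transcribed.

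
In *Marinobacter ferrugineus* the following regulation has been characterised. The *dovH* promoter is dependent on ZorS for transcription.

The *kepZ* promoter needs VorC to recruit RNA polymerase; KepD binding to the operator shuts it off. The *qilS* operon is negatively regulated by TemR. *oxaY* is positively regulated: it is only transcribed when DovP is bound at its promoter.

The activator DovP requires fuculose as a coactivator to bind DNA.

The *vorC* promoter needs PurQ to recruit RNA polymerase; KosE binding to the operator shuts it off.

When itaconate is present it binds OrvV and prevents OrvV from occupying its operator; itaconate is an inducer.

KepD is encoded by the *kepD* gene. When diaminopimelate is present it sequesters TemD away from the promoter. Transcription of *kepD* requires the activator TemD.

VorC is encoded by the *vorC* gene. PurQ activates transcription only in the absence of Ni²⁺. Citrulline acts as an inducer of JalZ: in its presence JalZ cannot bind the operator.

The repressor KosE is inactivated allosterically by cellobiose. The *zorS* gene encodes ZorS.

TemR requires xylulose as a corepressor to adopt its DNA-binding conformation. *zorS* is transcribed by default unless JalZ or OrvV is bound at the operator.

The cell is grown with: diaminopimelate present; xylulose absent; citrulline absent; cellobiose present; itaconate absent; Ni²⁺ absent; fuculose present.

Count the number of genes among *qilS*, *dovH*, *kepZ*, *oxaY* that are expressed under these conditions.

Xylulose is absent, so TemR is inactive.
With no repressor bound, *qilS* is transcribed.
→ *qilS* is ON.
Citrulline is absent, so JalZ is active.
Itaconate is absent, so OrvV is active.
With repressor JalZ bound, *zorS* is not transcribed.
So ZorS is not produced.
Required activator ZorS is absent, so *dovH* is not transcribed.
→ *dovH* is OFF.
Ni²⁺ is absent, so PurQ is active.
Cellobiose is present, so KosE is inactive.
No repressor is bound and PurQ is active, so *vorC* is transcribed.
So VorC is produced and active.
Diaminopimelate is present, so TemD is inactive.
Required activator TemD is absent, so *kepD* is not transcribed.
So KepD is not produced.
No repressor is bound and VorC is active, so *kepZ* is transcribed.
→ *kepZ* is ON.
Fuculose is present, so DovP is active.
No repressor is bound and DovP is active, so *oxaY* is transcribed.
→ *oxaY* is ON.
3 of the 4 genes are transcribed.

3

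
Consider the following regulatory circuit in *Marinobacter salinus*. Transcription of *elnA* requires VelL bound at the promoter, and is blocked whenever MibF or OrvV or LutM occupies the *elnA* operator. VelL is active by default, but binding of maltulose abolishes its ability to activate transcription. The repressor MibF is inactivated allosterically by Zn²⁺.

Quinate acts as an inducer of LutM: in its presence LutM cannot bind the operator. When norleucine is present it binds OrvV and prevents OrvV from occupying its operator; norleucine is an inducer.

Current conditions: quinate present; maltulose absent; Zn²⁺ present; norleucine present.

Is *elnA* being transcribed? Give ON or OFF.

ON

Maltulose is absent, so VelL is active.
Zn²⁺ is present, so MibF is inactive.
Norleucine is present, so OrvV is inactive.
Quinate is present, so LutM is inactive.
No repressor is bound and VelL is active, so *elnA* is transcribed.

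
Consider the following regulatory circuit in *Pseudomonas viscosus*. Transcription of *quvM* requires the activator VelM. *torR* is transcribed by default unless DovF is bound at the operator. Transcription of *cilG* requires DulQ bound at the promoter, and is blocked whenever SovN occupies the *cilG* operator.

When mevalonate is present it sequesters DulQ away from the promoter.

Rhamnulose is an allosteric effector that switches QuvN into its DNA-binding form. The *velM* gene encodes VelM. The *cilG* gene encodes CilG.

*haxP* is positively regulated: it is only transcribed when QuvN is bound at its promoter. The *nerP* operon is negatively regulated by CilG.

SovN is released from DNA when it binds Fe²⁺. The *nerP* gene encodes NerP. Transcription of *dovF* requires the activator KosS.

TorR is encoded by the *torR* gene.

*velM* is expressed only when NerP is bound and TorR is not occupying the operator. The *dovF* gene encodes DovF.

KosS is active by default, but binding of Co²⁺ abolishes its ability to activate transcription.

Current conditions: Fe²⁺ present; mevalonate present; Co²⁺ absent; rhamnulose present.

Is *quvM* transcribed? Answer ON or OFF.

ON

Co²⁺ is absent, so KosS is active.
No repressor is bound and KosS is active, so *dovF* is transcribed.
So DovF is produced and active.
With repressor DovF bound, *torR* is not transcribed.
So TorR is not produced.
Mevalonate is present, so DulQ is inactive.
Fe²⁺ is present, so SovN is inactive.
Required activator DulQ is absent, so *cilG* is not transcribed.
So CilG is not produced.
With no repressor bound, *nerP* is transcribed.
So NerP is produced and active.
No repressor is bound and NerP is active, so *velM* is transcribed.
So VelM is produced and active.
No repressor is bound and VelM is active, so *quvM* is transcribed.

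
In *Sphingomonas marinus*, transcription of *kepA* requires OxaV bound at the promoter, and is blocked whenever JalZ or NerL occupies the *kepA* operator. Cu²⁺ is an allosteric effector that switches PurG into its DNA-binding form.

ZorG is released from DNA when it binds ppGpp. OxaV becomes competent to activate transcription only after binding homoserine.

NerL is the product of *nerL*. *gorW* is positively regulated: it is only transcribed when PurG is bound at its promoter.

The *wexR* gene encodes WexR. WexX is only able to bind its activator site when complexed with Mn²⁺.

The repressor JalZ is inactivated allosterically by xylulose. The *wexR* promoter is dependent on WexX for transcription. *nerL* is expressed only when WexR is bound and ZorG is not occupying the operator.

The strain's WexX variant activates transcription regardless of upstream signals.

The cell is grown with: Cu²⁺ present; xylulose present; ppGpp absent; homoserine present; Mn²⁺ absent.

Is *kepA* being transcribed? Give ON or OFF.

Xylulose is present, so JalZ is inactive.
Homoserine is present, so OxaV is active.
WexX is constitutively active in this strain.
No repressor is bound and WexX is active, so *wexR* is transcribed.
So WexR is produced and active.
ppGpp is absent, so ZorG is active.
With repressor ZorG bound, *nerL* is not transcribed.
So NerL is not produced.
No repressor is bound and OxaV is active, so *kepA* is transcribed.

ON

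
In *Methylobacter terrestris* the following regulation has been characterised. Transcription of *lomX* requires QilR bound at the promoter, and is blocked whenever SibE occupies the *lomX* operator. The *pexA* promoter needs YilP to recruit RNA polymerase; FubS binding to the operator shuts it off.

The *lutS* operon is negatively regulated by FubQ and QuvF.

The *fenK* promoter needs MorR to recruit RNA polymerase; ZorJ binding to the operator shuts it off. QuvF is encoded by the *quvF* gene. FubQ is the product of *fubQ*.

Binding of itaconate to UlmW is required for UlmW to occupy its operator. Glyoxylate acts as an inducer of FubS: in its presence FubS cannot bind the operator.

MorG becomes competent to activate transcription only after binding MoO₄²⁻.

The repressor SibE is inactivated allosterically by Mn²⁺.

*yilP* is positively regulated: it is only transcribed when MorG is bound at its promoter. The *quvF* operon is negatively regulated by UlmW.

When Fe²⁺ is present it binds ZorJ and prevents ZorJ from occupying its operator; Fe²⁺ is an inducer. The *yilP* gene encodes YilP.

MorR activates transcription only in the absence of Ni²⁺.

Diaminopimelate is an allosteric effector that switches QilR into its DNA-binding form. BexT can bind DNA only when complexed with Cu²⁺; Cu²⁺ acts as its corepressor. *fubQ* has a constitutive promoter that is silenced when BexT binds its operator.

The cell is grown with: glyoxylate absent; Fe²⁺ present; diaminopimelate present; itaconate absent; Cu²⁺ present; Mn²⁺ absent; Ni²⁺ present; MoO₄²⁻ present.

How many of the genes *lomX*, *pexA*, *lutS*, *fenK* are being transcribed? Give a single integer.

Diaminopimelate is present, so QilR is active.
Mn²⁺ is absent, so SibE is active.
With repressor SibE bound, *lomX* is not transcribed.
→ *lomX* is OFF.
MoO₄²⁻ is present, so MorG is active.
No repressor is bound and MorG is active, so *yilP* is transcribed.
So YilP is produced and active.
Glyoxylate is absent, so FubS is active.
With repressor FubS bound, *pexA* is not transcribed.
→ *pexA* is OFF.
Cu²⁺ is present, so BexT is active.
With repressor BexT bound, *fubQ* is not transcribed.
So FubQ is not produced.
Itaconate is absent, so UlmW is inactive.
With no repressor bound, *quvF* is transcribed.
So QuvF is produced and active.
With repressor QuvF bound, *lutS* is not transcribed.
→ *lutS* is OFF.
Fe²⁺ is present, so ZorJ is inactive.
Ni²⁺ is present, so MorR is inactive.
Required activator MorR is absent, so *fenK* is not transcribed.
→ *fenK* is OFF.
0 of the 4 genes are transcribed.

0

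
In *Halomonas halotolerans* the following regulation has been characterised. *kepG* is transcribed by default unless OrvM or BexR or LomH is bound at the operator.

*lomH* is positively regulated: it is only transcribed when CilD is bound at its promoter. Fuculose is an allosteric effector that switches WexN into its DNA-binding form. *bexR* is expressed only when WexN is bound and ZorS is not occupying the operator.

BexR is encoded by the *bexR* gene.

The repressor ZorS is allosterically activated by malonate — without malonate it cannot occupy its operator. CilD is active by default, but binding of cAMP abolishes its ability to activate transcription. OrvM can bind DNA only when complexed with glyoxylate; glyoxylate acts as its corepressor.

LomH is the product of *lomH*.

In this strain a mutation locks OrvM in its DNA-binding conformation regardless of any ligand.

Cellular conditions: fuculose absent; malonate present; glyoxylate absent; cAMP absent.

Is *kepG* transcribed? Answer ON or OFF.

OrvM is constitutively active in this strain.
Malonate is present, so ZorS is active.
Fuculose is absent, so WexN is inactive.
With repressor ZorS bound, *bexR* is not transcribed.
So BexR is not produced.
cAMP is absent, so CilD is active.
No repressor is bound and CilD is active, so *lomH* is transcribed.
So LomH is produced and active.
With repressor OrvM bound, *kepG* is not transcribed.

OFF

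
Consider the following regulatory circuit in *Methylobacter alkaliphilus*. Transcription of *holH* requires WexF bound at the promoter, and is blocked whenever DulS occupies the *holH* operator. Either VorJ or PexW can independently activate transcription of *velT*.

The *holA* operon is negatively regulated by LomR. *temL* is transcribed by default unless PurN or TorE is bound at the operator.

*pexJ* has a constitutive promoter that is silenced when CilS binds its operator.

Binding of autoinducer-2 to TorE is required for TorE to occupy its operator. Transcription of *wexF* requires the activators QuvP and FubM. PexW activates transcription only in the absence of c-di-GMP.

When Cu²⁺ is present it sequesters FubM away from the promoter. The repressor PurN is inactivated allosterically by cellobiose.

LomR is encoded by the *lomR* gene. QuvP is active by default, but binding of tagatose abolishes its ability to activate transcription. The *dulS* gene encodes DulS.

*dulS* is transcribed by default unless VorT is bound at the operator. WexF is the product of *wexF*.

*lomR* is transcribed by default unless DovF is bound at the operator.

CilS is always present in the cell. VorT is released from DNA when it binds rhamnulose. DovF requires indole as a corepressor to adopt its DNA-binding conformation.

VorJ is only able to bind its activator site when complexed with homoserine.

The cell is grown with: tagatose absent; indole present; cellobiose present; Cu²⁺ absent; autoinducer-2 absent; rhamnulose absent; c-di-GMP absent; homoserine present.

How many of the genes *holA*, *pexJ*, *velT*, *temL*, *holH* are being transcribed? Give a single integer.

Indole is present, so DovF is active.
With repressor DovF bound, *lomR* is not transcribed.
So LomR is not produced.
With no repressor bound, *holA* is transcribed.
→ *holA* is ON.
CilS is produced constitutively and is active.
With repressor CilS bound, *pexJ* is not transcribed.
→ *pexJ* is OFF.
Homoserine is present, so VorJ is active.
c-di-GMP is absent, so PexW is active.
Activator VorJ is present, so *velT* is transcribed.
→ *velT* is ON.
Cellobiose is present, so PurN is inactive.
Autoinducer-2 is absent, so TorE is inactive.
With no repressor bound, *temL* is transcribed.
→ *temL* is ON.
Rhamnulose is absent, so VorT is active.
With repressor VorT bound, *dulS* is not transcribed.
So DulS is not produced.
Tagatose is absent, so QuvP is active.
Cu²⁺ is absent, so FubM is active.
No repressor is bound and QuvP and FubM are active, so *wexF* is transcribed.
So WexF is produced and active.
No repressor is bound and WexF is active, so *holH* is transcribed.
→ *holH* is ON.
4 of the 5 genes are transcribed.

4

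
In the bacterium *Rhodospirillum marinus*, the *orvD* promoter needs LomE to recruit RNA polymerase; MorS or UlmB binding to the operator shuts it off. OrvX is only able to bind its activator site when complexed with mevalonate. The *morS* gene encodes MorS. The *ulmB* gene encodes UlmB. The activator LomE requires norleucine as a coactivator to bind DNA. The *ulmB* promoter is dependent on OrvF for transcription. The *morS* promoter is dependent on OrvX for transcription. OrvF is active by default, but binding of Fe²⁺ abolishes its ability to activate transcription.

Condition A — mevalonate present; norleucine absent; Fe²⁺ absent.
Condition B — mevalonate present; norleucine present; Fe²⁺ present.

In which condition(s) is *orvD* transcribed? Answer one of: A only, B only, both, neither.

Condition A:
Mevalonate is present, so OrvX is active.
No repressor is bound and OrvX is active, so *morS* is transcribed.
So MorS is produced and active.
Norleucine is absent, so LomE is inactive.
Fe²⁺ is absent, so OrvF is active.
No repressor is bound and OrvF is active, so *ulmB* is transcribed.
So UlmB is produced and active.
With repressor MorS bound, *orvD* is not transcribed.
→ *orvD* is OFF in A.
Condition B:
Mevalonate is present, so OrvX is active.
No repressor is bound and OrvX is active, so *morS* is transcribed.
So MorS is produced and active.
Norleucine is present, so LomE is active.
Fe²⁺ is present, so OrvF is inactive.
Required activator OrvF is absent, so *ulmB* is not transcribed.
So UlmB is not produced.
With repressor MorS bound, *orvD* is not transcribed.
→ *orvD* is OFF in B.

neither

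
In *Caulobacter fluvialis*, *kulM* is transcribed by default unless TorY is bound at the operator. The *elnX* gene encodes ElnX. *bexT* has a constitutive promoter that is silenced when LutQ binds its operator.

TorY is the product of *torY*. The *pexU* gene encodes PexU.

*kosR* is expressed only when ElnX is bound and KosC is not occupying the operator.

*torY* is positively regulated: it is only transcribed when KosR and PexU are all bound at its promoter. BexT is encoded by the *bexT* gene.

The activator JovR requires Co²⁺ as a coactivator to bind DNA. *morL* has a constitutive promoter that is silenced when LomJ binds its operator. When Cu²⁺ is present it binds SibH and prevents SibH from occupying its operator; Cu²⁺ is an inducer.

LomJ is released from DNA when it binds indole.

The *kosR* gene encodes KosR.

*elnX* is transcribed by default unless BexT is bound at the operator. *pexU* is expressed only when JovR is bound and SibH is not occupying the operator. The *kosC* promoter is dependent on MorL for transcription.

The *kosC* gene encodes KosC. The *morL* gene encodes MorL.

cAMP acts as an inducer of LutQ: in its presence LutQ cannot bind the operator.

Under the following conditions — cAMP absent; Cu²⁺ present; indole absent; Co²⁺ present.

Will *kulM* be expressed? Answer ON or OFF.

cAMP is absent, so LutQ is active.
With repressor LutQ bound, *bexT* is not transcribed.
So BexT is not produced.
With no repressor bound, *elnX* is transcribed.
So ElnX is produced and active.
Indole is absent, so LomJ is active.
With repressor LomJ bound, *morL* is not transcribed.
So MorL is not produced.
Required activator MorL is absent, so *kosC* is not transcribed.
So KosC is not produced.
No repressor is bound and ElnX is active, so *kosR* is transcribed.
So KosR is produced and active.
Co²⁺ is present, so JovR is active.
Cu²⁺ is present, so SibH is inactive.
No repressor is bound and JovR is active, so *pexU* is transcribed.
So PexU is produced and active.
No repressor is bound and KosR and PexU are active, so *torY* is transcribed.
So TorY is produced and active.
With repressor TorY bound, *kulM* is not transcribed.

OFF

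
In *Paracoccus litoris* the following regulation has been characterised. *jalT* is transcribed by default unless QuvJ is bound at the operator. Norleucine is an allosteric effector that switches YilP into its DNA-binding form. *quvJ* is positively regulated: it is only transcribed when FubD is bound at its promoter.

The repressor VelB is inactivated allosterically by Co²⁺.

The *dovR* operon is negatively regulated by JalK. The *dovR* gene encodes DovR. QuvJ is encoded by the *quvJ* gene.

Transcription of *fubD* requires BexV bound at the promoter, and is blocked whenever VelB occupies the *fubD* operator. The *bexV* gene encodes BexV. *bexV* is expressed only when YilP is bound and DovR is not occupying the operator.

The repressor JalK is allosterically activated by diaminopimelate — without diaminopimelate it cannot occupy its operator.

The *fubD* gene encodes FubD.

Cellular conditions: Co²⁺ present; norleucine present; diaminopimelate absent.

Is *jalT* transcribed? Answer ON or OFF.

Diaminopimelate is absent, so JalK is inactive.
With no repressor bound, *dovR* is transcribed.
So DovR is produced and active.
Norleucine is present, so YilP is active.
With repressor DovR bound, *bexV* is not transcribed.
So BexV is not produced.
Co²⁺ is present, so VelB is inactive.
Required activator BexV is absent, so *fubD* is not transcribed.
So FubD is not produced.
Required activator FubD is absent, so *quvJ* is not transcribed.
So QuvJ is not produced.
With no repressor bound, *jalT* is transcribed.

ON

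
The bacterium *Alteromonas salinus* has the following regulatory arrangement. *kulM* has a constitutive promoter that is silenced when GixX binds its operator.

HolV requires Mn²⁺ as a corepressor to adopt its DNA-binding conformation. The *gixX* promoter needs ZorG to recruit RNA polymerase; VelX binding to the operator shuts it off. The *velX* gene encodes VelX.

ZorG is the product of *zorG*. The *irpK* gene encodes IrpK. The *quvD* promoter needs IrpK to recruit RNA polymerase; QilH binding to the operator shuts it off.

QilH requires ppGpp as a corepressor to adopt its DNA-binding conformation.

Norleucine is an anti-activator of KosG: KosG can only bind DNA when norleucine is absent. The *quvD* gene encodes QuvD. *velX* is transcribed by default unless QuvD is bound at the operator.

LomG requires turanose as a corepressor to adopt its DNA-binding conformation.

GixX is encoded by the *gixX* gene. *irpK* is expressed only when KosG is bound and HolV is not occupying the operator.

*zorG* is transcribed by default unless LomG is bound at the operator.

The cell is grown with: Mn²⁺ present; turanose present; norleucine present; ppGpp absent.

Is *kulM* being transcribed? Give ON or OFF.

ON

Mn²⁺ is present, so HolV is active.
Norleucine is present, so KosG is inactive.
With repressor HolV bound, *irpK* is not transcribed.
So IrpK is not produced.
ppGpp is absent, so QilH is inactive.
Required activator IrpK is absent, so *quvD* is not transcribed.
So QuvD is not produced.
With no repressor bound, *velX* is transcribed.
So VelX is produced and active.
Turanose is present, so LomG is active.
With repressor LomG bound, *zorG* is not transcribed.
So ZorG is not produced.
With repressor VelX bound, *gixX* is not transcribed.
So GixX is not produced.
With no repressor bound, *kulM* is transcribed.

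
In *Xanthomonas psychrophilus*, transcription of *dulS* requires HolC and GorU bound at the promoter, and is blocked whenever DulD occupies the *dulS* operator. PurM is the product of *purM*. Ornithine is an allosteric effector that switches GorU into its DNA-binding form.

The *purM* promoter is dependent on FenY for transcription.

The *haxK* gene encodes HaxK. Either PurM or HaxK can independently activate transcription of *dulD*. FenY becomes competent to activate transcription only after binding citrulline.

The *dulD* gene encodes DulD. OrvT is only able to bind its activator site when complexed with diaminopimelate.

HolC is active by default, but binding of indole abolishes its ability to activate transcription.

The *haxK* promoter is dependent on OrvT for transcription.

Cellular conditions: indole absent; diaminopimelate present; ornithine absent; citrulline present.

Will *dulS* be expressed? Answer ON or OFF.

OFF

Indole is absent, so HolC is active.
Citrulline is present, so FenY is active.
No repressor is bound and FenY is active, so *purM* is transcribed.
So PurM is produced and active.
Diaminopimelate is present, so OrvT is active.
No repressor is bound and OrvT is active, so *haxK* is transcribed.
So HaxK is produced and active.
Activator PurM is present, so *dulD* is transcribed.
So DulD is produced and active.
Ornithine is absent, so GorU is inactive.
With repressor DulD bound, *dulS* is not transcribed.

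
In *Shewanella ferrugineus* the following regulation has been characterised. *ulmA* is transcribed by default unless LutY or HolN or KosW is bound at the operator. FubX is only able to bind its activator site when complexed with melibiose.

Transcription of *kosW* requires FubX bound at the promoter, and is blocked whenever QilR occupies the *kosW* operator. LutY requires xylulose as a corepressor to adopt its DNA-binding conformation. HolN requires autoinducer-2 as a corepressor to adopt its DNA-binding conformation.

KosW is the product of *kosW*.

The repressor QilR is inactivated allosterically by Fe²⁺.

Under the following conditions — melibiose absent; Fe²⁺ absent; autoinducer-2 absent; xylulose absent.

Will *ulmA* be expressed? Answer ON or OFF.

Xylulose is absent, so LutY is inactive.
Autoinducer-2 is absent, so HolN is inactive.
Fe²⁺ is absent, so QilR is active.
Melibiose is absent, so FubX is inactive.
With repressor QilR bound, *kosW* is not transcribed.
So KosW is not produced.
With no repressor bound, *ulmA* is transcribed.

ON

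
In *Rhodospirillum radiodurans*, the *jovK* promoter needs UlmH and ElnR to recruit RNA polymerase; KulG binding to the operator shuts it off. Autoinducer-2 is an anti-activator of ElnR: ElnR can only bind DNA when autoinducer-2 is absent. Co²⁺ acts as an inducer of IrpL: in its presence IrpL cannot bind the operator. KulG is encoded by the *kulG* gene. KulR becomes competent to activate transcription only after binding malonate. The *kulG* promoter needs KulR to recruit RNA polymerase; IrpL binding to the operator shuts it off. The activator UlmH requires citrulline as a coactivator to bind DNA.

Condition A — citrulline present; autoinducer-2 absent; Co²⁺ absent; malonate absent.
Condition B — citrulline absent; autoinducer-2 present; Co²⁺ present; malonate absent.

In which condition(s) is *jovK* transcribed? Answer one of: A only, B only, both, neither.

A only

Condition A:
Citrulline is present, so UlmH is active.
Autoinducer-2 is absent, so ElnR is active.
Co²⁺ is absent, so IrpL is active.
Malonate is absent, so KulR is inactive.
With repressor IrpL bound, *kulG* is not transcribed.
So KulG is not produced.
No repressor is bound and UlmH and ElnR are active, so *jovK* is transcribed.
→ *jovK* is ON in A.
Condition B:
Citrulline is absent, so UlmH is inactive.
Autoinducer-2 is present, so ElnR is inactive.
Co²⁺ is present, so IrpL is inactive.
Malonate is absent, so KulR is inactive.
Required activator KulR is absent, so *kulG* is not transcribed.
So KulG is not produced.
Required activator UlmH is absent, so *jovK* is not transcribed.
→ *jovK* is OFF in B.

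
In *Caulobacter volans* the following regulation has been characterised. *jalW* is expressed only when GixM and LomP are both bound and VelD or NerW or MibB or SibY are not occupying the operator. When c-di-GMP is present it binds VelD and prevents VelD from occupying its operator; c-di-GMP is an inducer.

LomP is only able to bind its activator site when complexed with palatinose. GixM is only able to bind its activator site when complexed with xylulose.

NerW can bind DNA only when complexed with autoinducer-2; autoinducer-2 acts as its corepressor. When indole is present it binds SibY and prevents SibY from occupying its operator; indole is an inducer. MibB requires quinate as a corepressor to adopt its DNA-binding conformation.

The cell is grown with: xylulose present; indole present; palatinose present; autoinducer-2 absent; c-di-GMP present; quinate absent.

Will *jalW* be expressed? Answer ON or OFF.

ON

c-di-GMP is present, so VelD is inactive.
Autoinducer-2 is absent, so NerW is inactive.
Quinate is absent, so MibB is inactive.
Xylulose is present, so GixM is active.
Indole is present, so SibY is inactive.
Palatinose is present, so LomP is active.
No repressor is bound and GixM and LomP are active, so *jalW* is transcribed.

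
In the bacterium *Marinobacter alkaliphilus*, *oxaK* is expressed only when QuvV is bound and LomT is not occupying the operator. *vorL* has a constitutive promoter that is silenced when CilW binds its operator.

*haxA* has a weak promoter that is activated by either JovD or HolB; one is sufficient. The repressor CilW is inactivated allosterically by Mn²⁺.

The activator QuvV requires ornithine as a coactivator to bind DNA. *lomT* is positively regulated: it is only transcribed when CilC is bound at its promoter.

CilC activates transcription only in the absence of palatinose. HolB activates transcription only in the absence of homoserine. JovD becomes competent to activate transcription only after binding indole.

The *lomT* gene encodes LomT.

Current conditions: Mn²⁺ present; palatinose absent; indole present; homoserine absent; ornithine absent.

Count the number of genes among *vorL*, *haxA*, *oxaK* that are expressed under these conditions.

Mn²⁺ is present, so CilW is inactive.
With no repressor bound, *vorL* is transcribed.
→ *vorL* is ON.
Indole is present, so JovD is active.
Homoserine is absent, so HolB is active.
Activator JovD is present, so *haxA* is transcribed.
→ *haxA* is ON.
Palatinose is absent, so CilC is active.
No repressor is bound and CilC is active, so *lomT* is transcribed.
So LomT is produced and active.
Ornithine is absent, so QuvV is inactive.
With repressor LomT bound, *oxaK* is not transcribed.
→ *oxaK* is OFF.
2 of the 3 genes are transcribed.

2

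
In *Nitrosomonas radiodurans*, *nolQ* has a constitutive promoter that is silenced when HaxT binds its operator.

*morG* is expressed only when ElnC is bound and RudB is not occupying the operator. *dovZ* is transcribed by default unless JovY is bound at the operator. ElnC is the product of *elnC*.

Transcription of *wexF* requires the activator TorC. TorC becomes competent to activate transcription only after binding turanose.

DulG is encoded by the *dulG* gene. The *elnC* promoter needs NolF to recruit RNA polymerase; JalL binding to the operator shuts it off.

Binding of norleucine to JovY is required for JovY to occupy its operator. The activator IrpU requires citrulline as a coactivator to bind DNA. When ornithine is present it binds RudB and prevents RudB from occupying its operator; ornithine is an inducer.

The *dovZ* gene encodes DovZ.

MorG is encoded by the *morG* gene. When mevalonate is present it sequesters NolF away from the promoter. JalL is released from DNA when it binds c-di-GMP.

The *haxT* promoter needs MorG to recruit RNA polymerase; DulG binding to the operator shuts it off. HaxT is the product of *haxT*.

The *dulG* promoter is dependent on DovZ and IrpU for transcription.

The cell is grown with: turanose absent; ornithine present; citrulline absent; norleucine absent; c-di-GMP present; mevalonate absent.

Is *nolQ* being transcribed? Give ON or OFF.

OFF

Norleucine is absent, so JovY is inactive.
With no repressor bound, *dovZ* is transcribed.
So DovZ is produced and active.
Citrulline is absent, so IrpU is inactive.
Required activator IrpU is absent, so *dulG* is not transcribed.
So DulG is not produced.
Ornithine is present, so RudB is inactive.
Mevalonate is absent, so NolF is active.
c-di-GMP is present, so JalL is inactive.
No repressor is bound and NolF is active, so *elnC* is transcribed.
So ElnC is produced and active.
No repressor is bound and ElnC is active, so *morG* is transcribed.
So MorG is produced and active.
No repressor is bound and MorG is active, so *haxT* is transcribed.
So HaxT is produced and active.
With repressor HaxT bound, *nolQ* is not transcribed.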